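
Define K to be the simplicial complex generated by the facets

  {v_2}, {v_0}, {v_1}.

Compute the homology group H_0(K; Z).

H_0 = Z^3.

We work with the vertex ordering v_0 < v_1 < v_2. The simplices of K, each written with vertices in increasing order, are:

  0-simplices (3): [v_0], [v_1], [v_2]

giving chain groups C_0 ≅ Z^3.

From H_k ≅ ker(∂_k) / im(∂_{k+1}) we obtain:

  H_0: rank C_0 − rank ∂_1 = 3 − 0 = 3, and there is no ∂_1, so H_0 = Z^3.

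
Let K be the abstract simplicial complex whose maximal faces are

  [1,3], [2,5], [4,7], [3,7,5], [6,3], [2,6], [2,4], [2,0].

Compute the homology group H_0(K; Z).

H_0 ≅ Z.

Fix the vertex order 0 < 1 < 2 < 3 < 4 < 5 < 6 < 7 and write every simplex with vertices in increasing order. Then dim K = 2 and the simplices of K are:

  0-simplices (8): [0], [1], [2], [3], [4], [5], [6], [7]
  1-simplices (10): [0,2], [1,3], [2,4], [2,5], [2,6], [3,5], [3,6], [3,7], [4,7], [5,7]
  2-simplices (1): [3,5,7]

so the chain groups are C_0 ≅ Z^8, C_1 ≅ Z^10, C_2 ≅ Z^1.

∂_1: C_1 → C_0 sends each edge [p,q] (with p < q) to q − p. For instance
  ∂[3,7] = [7] − [3].
The 8×10 boundary matrix has rank 7 and Smith normal form diag(1,1,1,1,1,1,1).

∂_2: C_2 → C_1 sends each 2-simplex [p,q,r] to [q,r] − [p,r] + [p,q]. For instance
  ∂[3,5,7] = [5,7] − [3,7] + [3,5].
The 10×1 boundary matrix has rank 1 and Smith normal form diag(1).

Now H_k = ker ∂_k / im ∂_{k+1}, so:

  H_0: rank C_0 − rank ∂_1 = 8 − 7 = 1, and the invariant factors of ∂_1 are all 1, so H_0 = Z.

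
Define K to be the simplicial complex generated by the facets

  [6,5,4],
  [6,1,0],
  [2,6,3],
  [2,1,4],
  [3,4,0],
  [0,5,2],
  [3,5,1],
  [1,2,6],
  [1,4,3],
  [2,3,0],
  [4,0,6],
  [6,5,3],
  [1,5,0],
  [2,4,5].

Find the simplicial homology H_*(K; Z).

We work with the vertex ordering 0 < 1 < 2 < 3 < 4 < 5 < 6. The simplices of K, each written with vertices in increasing order, are:

  0-simplices (7): [0], [1], [2], [3], [4], [5], [6]
  1-simplices (21): [0,1], [0,2], [0,3], [0,4], [0,5], [0,6], [1,2], [1,3], [1,4], [1,5], [1,6], [2,3], [2,4], [2,5], [2,6], [3,4], [3,5], [3,6], [4,5], [4,6], [5,6]
  2-simplices (14): [0,1,5], [0,1,6], [0,2,3], [0,2,5], [0,3,4], [0,4,6], [1,2,4], [1,2,6], [1,3,4], [1,3,5], [2,3,6], [2,4,5], [3,5,6], [4,5,6]

Hence C_0 ≅ Z^7, C_1 ≅ Z^21, C_2 ≅ Z^14.

The boundary map ∂_1: C_1 → C_0 maps an edge to its endpoints' difference, ∂[p,q] = q − p. For instance
  ∂[3,6] = [6] − [3].
This gives a 7×21 integer matrix of rank 6; reducing to Smith normal form yields diagonal entries (1,1,1,1,1,1).

∂_2: C_2 → C_1 maps a triangle to the signed sum of its edges. For instance
  ∂[0,1,6] = [1,6] − [0,6] + [0,1],
  ∂[1,2,6] = [2,6] − [1,6] + [1,2].
The resulting 21×14 matrix has rank 13, and its Smith normal form has invariant factors (1,1,1,1,1,1,1,1,1,1,1,1,1).

Now H_k = ker ∂_k / im ∂_{k+1}, so:

  H_0: rank C_0 − rank ∂_1 = 7 − 6 = 1, and the invariant factors of ∂_1 are all 1, so H_0 ≅ Z.
  H_1: rank ker ∂_1 − rank ∂_2 = (21 − 6) − 13 = 2, and the invariant factors of ∂_2 are all 1, so H_1 ≅ Z^2.
  H_2: rank ker ∂_2 − rank ∂_3 = (14 − 13) − 0 = 1, and there is no ∂_3, so H_2 ≅ Z.

As a check, the Euler characteristic is 7 − 21 + 14 = 0, which agrees with 1 − 2 + 1 = 0.

H_0 = Z,  H_1 = Z^2,  H_2 = Z.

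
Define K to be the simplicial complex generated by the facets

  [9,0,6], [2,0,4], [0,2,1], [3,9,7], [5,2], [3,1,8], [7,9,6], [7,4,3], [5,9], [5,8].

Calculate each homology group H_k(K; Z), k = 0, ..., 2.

Order the vertices as 0 < 1 < 2 < 3 < 4 < 5 < 6 < 7 < 8 < 9. Listing each simplex with vertices in this order, K has dimension 2 with simplices:

  0-simplices (10): [0], [1], [2], [3], [4], [5], [6], [7], [8], [9]
  1-simplices (20): [0,1], [0,2], [0,4], [0,6], [0,9], [1,2], [1,3], [1,8], [2,4], [2,5], [3,4], [3,7], [3,8], [3,9], [4,7], [5,8], [5,9], [6,7], [6,9], [7,9]
  2-simplices (7): [0,1,2], [0,2,4], [0,6,9], [1,3,8], [3,4,7], [3,7,9], [6,7,9]

so the chain groups are C_0 ≅ Z^10, C_1 ≅ Z^20, C_2 ≅ Z^7.

∂_1: C_1 → C_0 is given by ∂[p,q] = [q] − [p].
The resulting 10×20 matrix has rank 9, and its Smith normal form has invariant factors (1,1,1,1,1,1,1,1,1).

∂_2: C_2 → C_1 acts by ∂[p,q,r] = [q,r] − [p,r] + [p,q]. For instance
  ∂[0,2,4] = [2,4] − [0,4] + [0,2],
  ∂[0,1,2] = [1,2] − [0,2] + [0,1].
The resulting 20×7 matrix has rank 7, and its Smith normal form has invariant factors (1,1,1,1,1,1,1).

Reading off H_k = ker ∂_k / im ∂_{k+1}:

  H_0: rank C_0 − rank ∂_1 = 10 − 9 = 1, and the invariant factors of ∂_1 are all 1, so H_0 = Z.
  H_1: rank ker ∂_1 − rank ∂_2 = (20 − 9) − 7 = 4, and the invariant factors of ∂_2 are all 1, so H_1 = Z^4.
  H_2: rank ker ∂_2 − rank ∂_3 = (7 − 7) − 0 = 0, and there is no ∂_3, so H_2 = 0.

H_0 ≅ Z,  H_1 ≅ Z^4,  H_2 = 0.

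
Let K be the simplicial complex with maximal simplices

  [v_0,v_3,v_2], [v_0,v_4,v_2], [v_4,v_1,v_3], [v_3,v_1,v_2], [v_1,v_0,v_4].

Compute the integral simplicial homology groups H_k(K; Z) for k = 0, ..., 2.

Take the total order v_0 < v_1 < v_2 < v_3 < v_4 on the vertex set. Then K (dimension 2) consists of the simplices:

  0-simplices (5): [v_0], [v_1], [v_2], [v_3], [v_4]
  1-simplices (10): [v_0,v_1], [v_0,v_2], [v_0,v_3], [v_0,v_4], [v_1,v_2], [v_1,v_3], [v_1,v_4], [v_2,v_3], [v_2,v_4], [v_3,v_4]
  2-simplices (5): [v_0,v_1,v_4], [v_0,v_2,v_3], [v_0,v_2,v_4], [v_1,v_2,v_3], [v_1,v_3,v_4]

so the chain groups are C_0 ≅ Z^5, C_1 ≅ Z^10, C_2 ≅ Z^5.

∂_1: C_1 → C_0 is given by ∂[p,q] = [q] − [p].
The 5×10 boundary matrix has rank 4 and Smith normal form diag(1,1,1,1).

Boundary ∂_2: C_2 → C_1 acts by ∂[p,q,r] = [q,r] − [p,r] + [p,q]. For instance
  ∂[v_1,v_3,v_4] = [v_3,v_4] − [v_1,v_4] + [v_1,v_3],
  ∂[v_1,v_2,v_3] = [v_2,v_3] − [v_1,v_3] + [v_1,v_2].
The 10×5 boundary matrix has rank 5 and Smith normal form diag(1,1,1,1,1).

Computing H_k = (kernel of ∂_k) / (image of ∂_{k+1}):

  H_0: rank C_0 − rank ∂_1 = 5 − 4 = 1, and the invariant factors of ∂_1 are all 1, so H_0 ≅ Z.
  H_1: rank ker ∂_1 − rank ∂_2 = (10 − 4) − 5 = 1, and the invariant factors of ∂_2 are all 1, so H_1 ≅ Z.
  H_2: rank ker ∂_2 − rank ∂_3 = (5 − 5) − 0 = 0, and there is no ∂_3, so H_2 ≅ 0.

H_0 = Z,  H_1 = Z,  H_2 = 0.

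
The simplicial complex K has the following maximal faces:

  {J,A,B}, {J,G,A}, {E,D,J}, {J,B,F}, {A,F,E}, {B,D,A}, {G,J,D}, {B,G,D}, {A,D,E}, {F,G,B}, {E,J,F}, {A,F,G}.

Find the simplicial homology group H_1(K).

Fix the vertex order A < B < D < E < F < G < J and write every simplex with vertices in increasing order. Then dim K = 2 and the simplices of K are:

  0-simplices (7): A, B, D, E, F, G, J
  1-simplices (18): AB, AD, AE, AF, AG, AJ, BD, BF, BG, BJ, DE, DG, DJ, EF, EJ, FG, FJ, GJ
  2-simplices (12): ABD, ABJ, ADE, AEF, AFG, AGJ, BDG, BFG, BFJ, DEJ, DGJ, EFJ

Hence C_0 ≅ Z^7, C_1 ≅ Z^18, C_2 ≅ Z^12.

∂_1: C_1 → C_0 maps an edge to its endpoints' difference, ∂[p,q] = q − p. For instance
  ∂AB = B − A.
This gives a 7×18 integer matrix of rank 6; reducing to Smith normal form yields diagonal entries (1,1,1,1,1,1).

The boundary map ∂_2: C_2 → C_1 acts by ∂[p,q,r] = [q,r] − [p,r] + [p,q]. For instance
  ∂ADE = DE − AE + AD,
  ∂BDG = DG − BG + BD.
This gives a 18×12 integer matrix of rank 12; reducing to Smith normal form yields diagonal entries (1,1,1,1,1,1,1,1,1,1,1,2).

Computing H_k = (kernel of ∂_k) / (image of ∂_{k+1}):

  H_1: rank ker ∂_1 − rank ∂_2 = (18 − 6) − 12 = 0, and ∂_2 has invariant factor 2 > 1, so H_1 = Z_2.

H_1 = Z_2.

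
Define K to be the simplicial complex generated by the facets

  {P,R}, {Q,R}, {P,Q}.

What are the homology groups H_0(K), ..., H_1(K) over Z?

Fix the vertex order P < Q < R and write every simplex with vertices in increasing order. Then dim K = 1 and the simplices of K are:

  0-simplices (3): P, Q, R
  1-simplices (3): PQ, PR, QR

giving chain groups C_0 ≅ Z^3, C_1 ≅ Z^3.

The boundary map ∂_1: C_1 → C_0 sends each edge [p,q] (with p < q) to q − p.
The resulting 3×3 matrix has rank 2, and its Smith normal form has invariant factors (1,1).

Computing H_k = (kernel of ∂_k) / (image of ∂_{k+1}):

  H_0: rank C_0 − rank ∂_1 = 3 − 2 = 1, and the invariant factors of ∂_1 are all 1, so H_0 ≅ Z.
  H_1: rank ker ∂_1 − rank ∂_2 = (3 − 2) − 0 = 1, and there is no ∂_2, so H_1 ≅ Z.

As a check, the Euler characteristic is 3 − 3 = 0, which agrees with 1 − 1 = 0.
(K is a triangulation of the circle S^1.)

H_0 ≅ Z,  H_1 ≅ Z.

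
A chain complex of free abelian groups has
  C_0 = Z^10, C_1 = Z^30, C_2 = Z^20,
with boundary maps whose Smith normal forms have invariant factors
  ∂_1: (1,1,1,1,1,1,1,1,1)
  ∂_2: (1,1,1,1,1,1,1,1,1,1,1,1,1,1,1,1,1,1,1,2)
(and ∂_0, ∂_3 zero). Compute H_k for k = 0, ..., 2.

H_0 ≅ Z,  H_1 ≅ Z × Z/2,  H_2 = 0.

H_0: b_0 = 10 − 0 − 9 = 1; torsion from ∂_1 factors > 1: none. So H_0 ≅ Z.
H_1: b_1 = 30 − 9 − 20 = 1; torsion from ∂_2 factors > 1: [2]. So H_1 ≅ Z × Z/2.
H_2: b_2 = 20 − 20 − 0 = 0; torsion from ∂_3 factors > 1: none. So H_2 ≅ 0.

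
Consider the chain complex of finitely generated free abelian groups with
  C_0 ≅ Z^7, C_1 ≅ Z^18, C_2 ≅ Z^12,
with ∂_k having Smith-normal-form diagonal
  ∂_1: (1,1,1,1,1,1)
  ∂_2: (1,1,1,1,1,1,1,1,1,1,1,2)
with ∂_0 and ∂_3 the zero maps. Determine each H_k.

H_0: b_0 = 7 − 0 − 6 = 1; torsion from ∂_1 factors > 1: none. So H_0 ≅ Z.
H_1: b_1 = 18 − 6 − 12 = 0; torsion from ∂_2 factors > 1: [2]. So H_1 ≅ Z/2.
H_2: b_2 = 12 − 12 − 0 = 0; torsion from ∂_3 factors > 1: none. So H_2 ≅ 0.

H_0 ≅ Z,  H_1 ≅ Z/2,  H_2 = 0.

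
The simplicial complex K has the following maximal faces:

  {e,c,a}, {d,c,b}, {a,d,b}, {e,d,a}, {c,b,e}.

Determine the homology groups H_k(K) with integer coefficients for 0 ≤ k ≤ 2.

K has 5 vertices, 10 edges, 5 triangles.
rank ∂_0 = 0, rank ∂_1 = 4 ⇒ b_0 = 5 − 0 − 4 = 1; all invariant factors of ∂_1 are 1 so no torsion. So H_0 = Z.
rank ∂_1 = 4, rank ∂_2 = 5 ⇒ b_1 = 10 − 4 − 5 = 1; all invariant factors of ∂_2 are 1 so no torsion. So H_1 = Z.
rank ∂_2 = 5, rank ∂_3 = 0 ⇒ b_2 = 5 − 5 − 0 = 0. So H_2 = 0.

H_0 ≅ Z,  H_1 ≅ Z,  H_2 = 0.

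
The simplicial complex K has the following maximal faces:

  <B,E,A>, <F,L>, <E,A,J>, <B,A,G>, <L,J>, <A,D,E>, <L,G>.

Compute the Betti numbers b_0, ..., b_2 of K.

b_0 = 1, b_1 = 1, b_2 = 0.

We work with the vertex ordering A < B < D < E < F < G < J < L. The simplices of K, each written with vertices in increasing order, are:

  0-simplices (8): A, B, D, E, F, G, J, L
  1-simplices (12): AB, AD, AE, AG, AJ, BE, BG, DE, EJ, FL, GL, JL
  2-simplices (4): ABE, ABG, ADE, AEJ

giving chain groups C_0 ≅ Z^8, C_1 ≅ Z^12, C_2 ≅ Z^4.

Boundary ∂_1: C_1 → C_0 is given by ∂[p,q] = [q] − [p]. For instance
  ∂GL = L − G.
This gives a 8×12 integer matrix of rank 7; reducing to Smith normal form yields diagonal entries (1,1,1,1,1,1,1).

Boundary ∂_2: C_2 → C_1 maps a triangle to the signed sum of its edges. For instance
  ∂ABG = BG − AG + AB,
  ∂AEJ = EJ − AJ + AE.
This gives a 12×4 integer matrix of rank 4; reducing to Smith normal form yields diagonal entries (1,1,1,1).

Now H_k = ker ∂_k / im ∂_{k+1}, so:

  H_0: rank C_0 − rank ∂_1 = 8 − 7 = 1, and the invariant factors of ∂_1 are all 1, so H_0 = Z.
  H_1: rank ker ∂_1 − rank ∂_2 = (12 − 7) − 4 = 1, and the invariant factors of ∂_2 are all 1, so H_1 = Z.
  H_2: rank ker ∂_2 − rank ∂_3 = (4 − 4) − 0 = 0, and there is no ∂_3, so H_2 = 0.

As a check, the Euler characteristic is 8 − 12 + 4 = 0, which agrees with 1 − 1 + 0 = 0.

Hence the Betti numbers are b_0 = 1, b_1 = 1, b_2 = 0.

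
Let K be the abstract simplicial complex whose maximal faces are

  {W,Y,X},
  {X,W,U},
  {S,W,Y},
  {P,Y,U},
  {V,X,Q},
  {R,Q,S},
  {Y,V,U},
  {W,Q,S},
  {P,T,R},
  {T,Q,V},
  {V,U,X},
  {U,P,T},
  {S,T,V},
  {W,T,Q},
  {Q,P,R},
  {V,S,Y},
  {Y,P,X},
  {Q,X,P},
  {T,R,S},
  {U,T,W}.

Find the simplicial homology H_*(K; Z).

H_0 ≅ Z,  H_1 ≅ Z ⊕ Z/2,  H_2 = 0.

Take the total order P < Q < R < S < T < U < V < W < X < Y on the vertex set. Then K (dimension 2) consists of the simplices:

  0-simplices (10): P, Q, R, S, T, U, V, W, X, Y
  1-simplices (30): PQ, PR, PT, PU, PX, PY, QR, QS, QT, QV, QW, QX, RS, RT, ST, SV, SW, SY, TU, TV, TW, UV, UW, UX, UY, VX, VY, WX, WY, XY
  2-simplices (20): PQR, PQX, PRT, PTU, PUY, PXY, QRS, QSW, QTV, QTW, QVX, RST, STV, SVY, SWY, TUW, UVX, UVY, UWX, WXY

so the chain groups are C_0 ≅ Z^10, C_1 ≅ Z^30, C_2 ≅ Z^20.

Boundary ∂_1: C_1 → C_0 sends each edge [p,q] (with p < q) to q − p. For instance
  ∂UY = Y − U.
The 10×30 boundary matrix has rank 9 and Smith normal form diag(1,1,1,1,1,1,1,1,1).

∂_2: C_2 → C_1 sends each 2-simplex [p,q,r] to [q,r] − [p,r] + [p,q]. For instance
  ∂SWY = WY − SY + SW,
  ∂PUY = UY − PY + PU.
The resulting 30×20 matrix has rank 20, and its Smith normal form has invariant factors (1,1,1,1,1,1,1,1,1,1,1,1,1,1,1,1,1,1,1,2).

Now H_k = ker ∂_k / im ∂_{k+1}, so:

  H_0: rank C_0 − rank ∂_1 = 10 − 9 = 1, and the invariant factors of ∂_1 are all 1, so H_0 ≅ Z.
  H_1: rank ker ∂_1 − rank ∂_2 = (30 − 9) − 20 = 1, and ∂_2 has invariant factor 2 > 1, so H_1 ≅ Z ⊕ Z/2.
  H_2: rank ker ∂_2 − rank ∂_3 = (20 − 20) − 0 = 0, and there is no ∂_3, so H_2 ≅ 0.

As a check, the Euler characteristic is 10 − 30 + 20 = 0, which agrees with 1 − 1 + 0 = 0.
(K is a triangulation of the Klein bottle.)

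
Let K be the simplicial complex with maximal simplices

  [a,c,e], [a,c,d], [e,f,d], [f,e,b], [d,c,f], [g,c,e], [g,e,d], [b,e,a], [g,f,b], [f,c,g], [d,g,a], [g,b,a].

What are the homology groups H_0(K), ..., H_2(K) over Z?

H_0 = Z,  H_1 = Z/2,  H_2 = 0.

Fix the vertex order a < b < c < d < e < f < g and write every simplex with vertices in increasing order. Then dim K = 2 and the simplices of K are:

  0-simplices (7): a, b, c, d, e, f, g
  1-simplices (18): ab, ac, ad, ae, ag, be, bf, bg, cd, ce, cf, cg, de, df, dg, ef, eg, fg
  2-simplices (12): abe, abg, acd, ace, adg, bef, bfg, cdf, ceg, cfg, def, deg

Hence C_0 ≅ Z^7, C_1 ≅ Z^18, C_2 ≅ Z^12.

Boundary ∂_1: C_1 → C_0 is given by ∂[p,q] = [q] − [p]. For instance
  ∂de = e − d.
As a 7×18 matrix over Z this has rank 6, with invariant factors (1,1,1,1,1,1).

∂_2: C_2 → C_1 sends each 2-simplex [p,q,r] to [q,r] − [p,r] + [p,q]. For instance
  ∂ace = ce − ae + ac,
  ∂acd = cd − ad + ac.
The 18×12 boundary matrix has rank 12 and Smith normal form diag(1,1,1,1,1,1,1,1,1,1,1,2).

From H_k ≅ ker(∂_k) / im(∂_{k+1}) we obtain:

  H_0: rank C_0 − rank ∂_1 = 7 − 6 = 1, and the invariant factors of ∂_1 are all 1, so H_0 = Z.
  H_1: rank ker ∂_1 − rank ∂_2 = (18 − 6) − 12 = 0, and ∂_2 has invariant factor 2 > 1, so H_1 = Z/2.
  H_2: rank ker ∂_2 − rank ∂_3 = (12 − 12) − 0 = 0, and there is no ∂_3, so H_2 = 0.

As a check, the Euler characteristic is 7 − 18 + 12 = 1, which agrees with 1 − 0 + 0 = 1.
(K is a triangulation of the real projective plane RP^2.)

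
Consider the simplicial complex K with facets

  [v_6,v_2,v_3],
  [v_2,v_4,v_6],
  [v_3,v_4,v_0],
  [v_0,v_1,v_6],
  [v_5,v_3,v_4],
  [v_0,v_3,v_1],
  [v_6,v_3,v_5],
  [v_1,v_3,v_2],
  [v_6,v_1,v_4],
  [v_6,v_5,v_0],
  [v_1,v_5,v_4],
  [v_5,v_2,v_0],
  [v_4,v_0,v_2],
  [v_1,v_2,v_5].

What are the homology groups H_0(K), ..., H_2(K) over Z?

We work with the vertex ordering v_0 < v_1 < v_2 < v_3 < v_4 < v_5 < v_6. The simplices of K, each written with vertices in increasing order, are:

  0-simplices (7): [v_0], [v_1], [v_2], [v_3], [v_4], [v_5], [v_6]
  1-simplices (21): (21 of them)
  2-simplices (14): (14 of them)

so the chain groups are C_0 ≅ Z^7, C_1 ≅ Z^21, C_2 ≅ Z^14.

The boundary map ∂_1: C_1 → C_0 maps an edge to its endpoints' difference, ∂[p,q] = q − p. For instance
  ∂[v_2,v_3] = [v_3] − [v_2].
The 7×21 boundary matrix has rank 6 and Smith normal form diag(1,1,1,1,1,1).

Boundary ∂_2: C_2 → C_1 acts by ∂[p,q,r] = [q,r] − [p,r] + [p,q]. For instance
  ∂[v_1,v_2,v_3] = [v_2,v_3] − [v_1,v_3] + [v_1,v_2],
  ∂[v_1,v_4,v_5] = [v_4,v_5] − [v_1,v_5] + [v_1,v_4].
The 21×14 boundary matrix has rank 13 and Smith normal form diag(1,1,1,1,1,1,1,1,1,1,1,1,1).

Now H_k = ker ∂_k / im ∂_{k+1}, so:

  H_0: rank C_0 − rank ∂_1 = 7 − 6 = 1, and the invariant factors of ∂_1 are all 1, so H_0 = Z.
  H_1: rank ker ∂_1 − rank ∂_2 = (21 − 6) − 13 = 2, and the invariant factors of ∂_2 are all 1, so H_1 = Z^2.
  H_2: rank ker ∂_2 − rank ∂_3 = (14 − 13) − 0 = 1, and there is no ∂_3, so H_2 = Z.

As a check, the Euler characteristic is 7 − 21 + 14 = 0, which agrees with 1 − 2 + 1 = 0.
(K is a triangulation of the torus T^2.)

H_0 = Z,  H_1 = Z^2,  H_2 = Z.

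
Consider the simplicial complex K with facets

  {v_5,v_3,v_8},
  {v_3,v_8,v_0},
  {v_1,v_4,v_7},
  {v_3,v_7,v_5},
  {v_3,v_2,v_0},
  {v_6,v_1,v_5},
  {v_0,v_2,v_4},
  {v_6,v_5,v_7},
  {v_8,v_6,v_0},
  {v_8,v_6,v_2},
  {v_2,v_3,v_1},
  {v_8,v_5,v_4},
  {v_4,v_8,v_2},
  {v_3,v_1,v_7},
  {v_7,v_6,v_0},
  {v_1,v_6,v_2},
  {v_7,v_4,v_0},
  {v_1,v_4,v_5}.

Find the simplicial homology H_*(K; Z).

Take the total order v_0 < v_1 < v_2 < v_3 < v_4 < v_5 < v_6 < v_7 < v_8 on the vertex set. Then K (dimension 2) consists of the simplices:

  0-simplices (9): [v_0], [v_1], [v_2], [v_3], [v_4], [v_5], [v_6], [v_7], [v_8]
  1-simplices (27): (27 of them)
  2-simplices (18): (18 of them)

giving chain groups C_0 ≅ Z^9, C_1 ≅ Z^27, C_2 ≅ Z^18.

The boundary map ∂_1: C_1 → C_0 sends each edge [p,q] (with p < q) to q − p.
This gives a 9×27 integer matrix of rank 8; reducing to Smith normal form yields diagonal entries (1,1,1,1,1,1,1,1).

The boundary map ∂_2: C_2 → C_1 maps a triangle to the signed sum of its edges. For instance
  ∂[v_0,v_3,v_8] = [v_3,v_8] − [v_0,v_8] + [v_0,v_3],
  ∂[v_3,v_5,v_7] = [v_5,v_7] − [v_3,v_7] + [v_3,v_5].
As a 27×18 matrix over Z this has rank 18, with invariant factors (1,1,1,1,1,1,1,1,1,1,1,1,1,1,1,1,1,2).

Reading off H_k = ker ∂_k / im ∂_{k+1}:

  H_0: rank C_0 − rank ∂_1 = 9 − 8 = 1, and the invariant factors of ∂_1 are all 1, so H_0 = Z.
  H_1: rank ker ∂_1 − rank ∂_2 = (27 − 8) − 18 = 1, and ∂_2 has invariant factor 2 > 1, so H_1 = Z ⊕ Z/2.
  H_2: rank ker ∂_2 − rank ∂_3 = (18 − 18) − 0 = 0, and there is no ∂_3, so H_2 = 0.

As a check, the Euler characteristic is 9 − 27 + 18 = 0, which agrees with 1 − 1 + 0 = 0.

H_0 = Z,  H_1 = Z ⊕ Z/2,  H_2 = 0.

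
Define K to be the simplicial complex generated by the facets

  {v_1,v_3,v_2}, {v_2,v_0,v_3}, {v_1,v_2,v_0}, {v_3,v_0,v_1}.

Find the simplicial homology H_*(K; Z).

Fix the vertex order v_0 < v_1 < v_2 < v_3 and write every simplex with vertices in increasing order. Then dim K = 2 and the simplices of K are:

  0-simplices (4): [v_0], [v_1], [v_2], [v_3]
  1-simplices (6): [v_0,v_1], [v_0,v_2], [v_0,v_3], [v_1,v_2], [v_1,v_3], [v_2,v_3]
  2-simplices (4): [v_0,v_1,v_2], [v_0,v_1,v_3], [v_0,v_2,v_3], [v_1,v_2,v_3]

Hence C_0 ≅ Z^4, C_1 ≅ Z^6, C_2 ≅ Z^4.

Boundary ∂_1: C_1 → C_0 maps an edge to its endpoints' difference, ∂[p,q] = q − p. For instance
  ∂[v_0,v_3] = [v_3] − [v_0].
The 4×6 boundary matrix has rank 3 and Smith normal form diag(1,1,1).

∂_2: C_2 → C_1 sends each 2-simplex [p,q,r] to [q,r] − [p,r] + [p,q]. For instance
  ∂[v_0,v_1,v_3] = [v_1,v_3] − [v_0,v_3] + [v_0,v_1],
  ∂[v_0,v_1,v_2] = [v_1,v_2] − [v_0,v_2] + [v_0,v_1].
As a 6×4 matrix over Z this has rank 3, with invariant factors (1,1,1).

Now H_k = ker ∂_k / im ∂_{k+1}, so:

  H_0: rank C_0 − rank ∂_1 = 4 − 3 = 1, and the invariant factors of ∂_1 are all 1, so H_0 = Z.
  H_1: rank ker ∂_1 − rank ∂_2 = (6 − 3) − 3 = 0, and the invariant factors of ∂_2 are all 1, so H_1 = 0.
  H_2: rank ker ∂_2 − rank ∂_3 = (4 − 3) − 0 = 1, and there is no ∂_3, so H_2 = Z.

As a check, the Euler characteristic is 4 − 6 + 4 = 2, which agrees with 1 − 0 + 1 = 2.
(K is a triangulation of the 2-sphere S^2.)

H_0 ≅ Z,  H_1 = 0,  H_2 ≅ Z.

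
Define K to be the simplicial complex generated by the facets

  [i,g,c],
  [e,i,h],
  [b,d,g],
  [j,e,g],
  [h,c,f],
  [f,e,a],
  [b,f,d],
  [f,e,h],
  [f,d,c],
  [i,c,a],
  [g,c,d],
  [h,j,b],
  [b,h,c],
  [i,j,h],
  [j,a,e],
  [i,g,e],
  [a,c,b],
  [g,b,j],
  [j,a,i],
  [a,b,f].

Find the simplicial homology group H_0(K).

H_0 = Z.

Order the vertices as a < b < c < d < e < f < g < h < i < j. Listing each simplex with vertices in this order, K has dimension 2 with simplices:

  0-simplices (10): a, b, c, d, e, f, g, h, i, j
  1-simplices (30): ab, ac, ae, af, ai, aj, bc, bd, bf, bg, bh, bj, cd, cf, cg, ch, ci, df, dg, ef, eg, eh, ei, ej, fh, gi, gj, hi, hj, ij
  2-simplices (20): abc, abf, aci, aef, aej, aij, bch, bdf, bdg, bgj, bhj, cdf, cdg, cfh, cgi, efh, egi, egj, ehi, hij

giving chain groups C_0 ≅ Z^10, C_1 ≅ Z^30, C_2 ≅ Z^20.

The boundary map ∂_1: C_1 → C_0 sends each edge [p,q] (with p < q) to q − p. For instance
  ∂eg = g − e.
The 10×30 boundary matrix has rank 9 and Smith normal form diag(1,1,1,1,1,1,1,1,1).

The boundary map ∂_2: C_2 → C_1 sends each 2-simplex [p,q,r] to [q,r] − [p,r] + [p,q]. For instance
  ∂aej = ej − aj + ae,
  ∂egi = gi − ei + eg.
This gives a 30×20 integer matrix of rank 20; reducing to Smith normal form yields diagonal entries (1,1,1,1,1,1,1,1,1,1,1,1,1,1,1,1,1,1,1,2).

Computing H_k = (kernel of ∂_k) / (image of ∂_{k+1}):

  H_0: rank C_0 − rank ∂_1 = 10 − 9 = 1, and the invariant factors of ∂_1 are all 1, so H_0 = Z.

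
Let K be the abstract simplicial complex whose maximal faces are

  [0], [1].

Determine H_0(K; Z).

We work with the vertex ordering 0 < 1. The simplices of K, each written with vertices in increasing order, are:

  0-simplices (2): [0], [1]

giving chain groups C_0 ≅ Z^2.

Reading off H_k = ker ∂_k / im ∂_{k+1}:

  H_0: rank C_0 − rank ∂_1 = 2 − 0 = 2, and there is no ∂_1, so H_0 ≅ Z^2.

H_0 ≅ Z^2.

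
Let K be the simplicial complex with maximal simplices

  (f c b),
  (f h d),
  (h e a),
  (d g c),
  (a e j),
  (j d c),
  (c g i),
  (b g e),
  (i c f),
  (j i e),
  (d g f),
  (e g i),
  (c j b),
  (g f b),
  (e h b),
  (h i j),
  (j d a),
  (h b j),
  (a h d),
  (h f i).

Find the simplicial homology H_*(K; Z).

H_0 = Z,  H_1 = Z ⊕ Z/2,  H_2 = 0.

Fix the vertex order a < b < c < d < e < f < g < h < i < j and write every simplex with vertices in increasing order. Then dim K = 2 and the simplices of K are:

  0-simplices (10): a, b, c, d, e, f, g, h, i, j
  1-simplices (30): ad, ae, ah, aj, bc, be, bf, bg, bh, bj, cd, cf, cg, ci, cj, df, dg, dh, dj, eg, eh, ei, ej, fg, fh, fi, gi, hi, hj, ij
  2-simplices (20): adh, adj, aeh, aej, bcf, bcj, beg, beh, bfg, bhj, cdg, cdj, cfi, cgi, dfg, dfh, egi, eij, fhi, hij

giving chain groups C_0 ≅ Z^10, C_1 ≅ Z^30, C_2 ≅ Z^20.

∂_1: C_1 → C_0 sends each edge [p,q] (with p < q) to q − p. For instance
  ∂ij = j − i.
The resulting 10×30 matrix has rank 9, and its Smith normal form has invariant factors (1,1,1,1,1,1,1,1,1).

The boundary map ∂_2: C_2 → C_1 sends each 2-simplex [p,q,r] to [q,r] − [p,r] + [p,q]. For instance
  ∂bfg = fg − bg + bf,
  ∂aeh = eh − ah + ae.
This gives a 30×20 integer matrix of rank 20; reducing to Smith normal form yields diagonal entries (1,1,1,1,1,1,1,1,1,1,1,1,1,1,1,1,1,1,1,2).

Now H_k = ker ∂_k / im ∂_{k+1}, so:

  H_0: rank C_0 − rank ∂_1 = 10 − 9 = 1, and the invariant factors of ∂_1 are all 1, so H_0 ≅ Z.
  H_1: rank ker ∂_1 − rank ∂_2 = (30 − 9) − 20 = 1, and ∂_2 has invariant factor 2 > 1, so H_1 ≅ Z ⊕ Z/2.
  H_2: rank ker ∂_2 − rank ∂_3 = (20 − 20) − 0 = 0, and there is no ∂_3, so H_2 ≅ 0.

As a check, the Euler characteristic is 10 − 30 + 20 = 0, which agrees with 1 − 1 + 0 = 0.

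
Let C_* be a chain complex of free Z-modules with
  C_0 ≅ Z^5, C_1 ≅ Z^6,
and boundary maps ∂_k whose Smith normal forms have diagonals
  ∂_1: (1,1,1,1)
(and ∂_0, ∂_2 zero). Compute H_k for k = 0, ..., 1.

H_0 = Z,  H_1 = Z^2.

H_0: b_0 = 5 − 0 − 4 = 1; torsion from ∂_1 factors > 1: none. So H_0 = Z.
H_1: b_1 = 6 − 4 − 0 = 2; torsion from ∂_2 factors > 1: none. So H_1 = Z^2.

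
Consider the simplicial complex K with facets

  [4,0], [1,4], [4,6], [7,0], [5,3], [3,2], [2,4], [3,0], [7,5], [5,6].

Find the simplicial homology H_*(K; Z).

Order the vertices as 0 < 1 < 2 < 3 < 4 < 5 < 6 < 7. Listing each simplex with vertices in this order, K has dimension 1 with simplices:

  0-simplices (8): [0], [1], [2], [3], [4], [5], [6], [7]
  1-simplices (10): [0,3], [0,4], [0,7], [1,4], [2,3], [2,4], [3,5], [4,6], [5,6], [5,7]

Hence C_0 ≅ Z^8, C_1 ≅ Z^10.

Boundary ∂_1: C_1 → C_0 maps an edge to its endpoints' difference, ∂[p,q] = q − p.
This gives a 8×10 integer matrix of rank 7; reducing to Smith normal form yields diagonal entries (1,1,1,1,1,1,1).

Now H_k = ker ∂_k / im ∂_{k+1}, so:

  H_0: rank C_0 − rank ∂_1 = 8 − 7 = 1, and the invariant factors of ∂_1 are all 1, so H_0 = Z.
  H_1: rank ker ∂_1 − rank ∂_2 = (10 − 7) − 0 = 3, and there is no ∂_2, so H_1 = Z^3.

As a check, the Euler characteristic is 8 − 10 = -2, which agrees with 1 − 3 = -2.

H_0 ≅ Z,  H_1 ≅ Z^3.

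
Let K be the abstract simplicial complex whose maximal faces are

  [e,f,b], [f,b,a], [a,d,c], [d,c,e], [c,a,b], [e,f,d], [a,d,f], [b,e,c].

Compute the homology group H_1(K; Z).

We work with the vertex ordering a < b < c < d < e < f. The simplices of K, each written with vertices in increasing order, are:

  0-simplices (6): a, b, c, d, e, f
  1-simplices (12): ab, ac, ad, af, bc, be, bf, cd, ce, de, df, ef
  2-simplices (8): abc, abf, acd, adf, bce, bef, cde, def

so the chain groups are C_0 ≅ Z^6, C_1 ≅ Z^12, C_2 ≅ Z^8.

∂_1: C_1 → C_0 maps an edge to its endpoints' difference, ∂[p,q] = q − p. For instance
  ∂be = e − b.
The 6×12 boundary matrix has rank 5 and Smith normal form diag(1,1,1,1,1).

Boundary ∂_2: C_2 → C_1 acts by ∂[p,q,r] = [q,r] − [p,r] + [p,q]. For instance
  ∂bce = ce − be + bc,
  ∂adf = df − af + ad.
This gives a 12×8 integer matrix of rank 7; reducing to Smith normal form yields diagonal entries (1,1,1,1,1,1,1).

Computing H_k = (kernel of ∂_k) / (image of ∂_{k+1}):

  H_1: rank ker ∂_1 − rank ∂_2 = (12 − 5) − 7 = 0, and the invariant factors of ∂_2 are all 1, so H_1 = 0.

(K is a triangulation of the 2-sphere S^2.)

H_1 ≅ 0.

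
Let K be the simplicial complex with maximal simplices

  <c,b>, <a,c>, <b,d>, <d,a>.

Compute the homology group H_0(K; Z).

Fix the vertex order a < b < c < d and write every simplex with vertices in increasing order. Then dim K = 1 and the simplices of K are:

  0-simplices (4): a, b, c, d
  1-simplices (4): ac, ad, bc, bd

giving chain groups C_0 ≅ Z^4, C_1 ≅ Z^4.

Boundary ∂_1: C_1 → C_0 is given by ∂[p,q] = [q] − [p].
This gives a 4×4 integer matrix of rank 3; reducing to Smith normal form yields diagonal entries (1,1,1).

Computing H_k = (kernel of ∂_k) / (image of ∂_{k+1}):

  H_0: rank C_0 − rank ∂_1 = 4 − 3 = 1, and the invariant factors of ∂_1 are all 1, so H_0 ≅ Z.

H_0 = Z.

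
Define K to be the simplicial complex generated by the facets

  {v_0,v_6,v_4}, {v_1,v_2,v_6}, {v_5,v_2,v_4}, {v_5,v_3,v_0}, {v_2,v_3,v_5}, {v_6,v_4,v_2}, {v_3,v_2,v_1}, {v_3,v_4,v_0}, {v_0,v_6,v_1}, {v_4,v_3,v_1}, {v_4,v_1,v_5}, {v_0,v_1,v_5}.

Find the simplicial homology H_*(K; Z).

Order the vertices as v_0 < v_1 < v_2 < v_3 < v_4 < v_5 < v_6. Listing each simplex with vertices in this order, K has dimension 2 with simplices:

  0-simplices (7): [v_0], [v_1], [v_2], [v_3], [v_4], [v_5], [v_6]
  1-simplices (18): (18 of them)
  2-simplices (12): (12 of them)

giving chain groups C_0 ≅ Z^7, C_1 ≅ Z^18, C_2 ≅ Z^12.

Boundary ∂_1: C_1 → C_0 maps an edge to its endpoints' difference, ∂[p,q] = q − p. For instance
  ∂[v_0,v_5] = [v_5] − [v_0].
As a 7×18 matrix over Z this has rank 6, with invariant factors (1,1,1,1,1,1).

The boundary map ∂_2: C_2 → C_1 acts by ∂[p,q,r] = [q,r] − [p,r] + [p,q]. For instance
  ∂[v_0,v_3,v_4] = [v_3,v_4] − [v_0,v_4] + [v_0,v_3],
  ∂[v_2,v_4,v_5] = [v_4,v_5] − [v_2,v_5] + [v_2,v_4].
The 18×12 boundary matrix has rank 12 and Smith normal form diag(1,1,1,1,1,1,1,1,1,1,1,2).

Computing H_k = (kernel of ∂_k) / (image of ∂_{k+1}):

  H_0: rank C_0 − rank ∂_1 = 7 − 6 = 1, and the invariant factors of ∂_1 are all 1, so H_0 ≅ Z.
  H_1: rank ker ∂_1 − rank ∂_2 = (18 − 6) − 12 = 0, and ∂_2 has invariant factor 2 > 1, so H_1 ≅ Z_2.
  H_2: rank ker ∂_2 − rank ∂_3 = (12 − 12) − 0 = 0, and there is no ∂_3, so H_2 ≅ 0.

H_0 ≅ Z,  H_1 ≅ Z_2,  H_2 = 0.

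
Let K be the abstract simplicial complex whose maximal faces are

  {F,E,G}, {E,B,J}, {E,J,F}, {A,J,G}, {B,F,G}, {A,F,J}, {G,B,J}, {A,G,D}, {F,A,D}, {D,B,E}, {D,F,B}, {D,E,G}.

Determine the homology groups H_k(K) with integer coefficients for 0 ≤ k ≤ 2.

H_0 ≅ Z,  H_1 ≅ Z/2,  H_2 = 0.

K has 7 vertices, 18 edges, 12 triangles.
rank ∂_0 = 0, rank ∂_1 = 6 ⇒ b_0 = 7 − 0 − 6 = 1; all invariant factors of ∂_1 are 1 so no torsion. So H_0 = Z.
rank ∂_1 = 6, rank ∂_2 = 12 ⇒ b_1 = 18 − 6 − 12 = 0; ∂_2 has invariant factor(s) [2] giving torsion. So H_1 = Z/2.
rank ∂_2 = 12, rank ∂_3 = 0 ⇒ b_2 = 12 − 12 − 0 = 0. So H_2 = 0.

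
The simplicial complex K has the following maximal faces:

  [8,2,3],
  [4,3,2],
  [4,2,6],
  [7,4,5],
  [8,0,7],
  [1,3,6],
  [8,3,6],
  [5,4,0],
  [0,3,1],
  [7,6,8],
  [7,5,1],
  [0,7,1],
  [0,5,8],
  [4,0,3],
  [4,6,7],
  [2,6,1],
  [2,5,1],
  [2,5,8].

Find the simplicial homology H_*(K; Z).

We work with the vertex ordering 0 < 1 < 2 < 3 < 4 < 5 < 6 < 7 < 8. The simplices of K, each written with vertices in increasing order, are:

  0-simplices (9): [0], [1], [2], [3], [4], [5], [6], [7], [8]
  1-simplices (27): (27 of them)
  2-simplices (18): [0,1,3], [0,1,7], [0,3,4], [0,4,5], [0,5,8], [0,7,8], [1,2,5], [1,2,6], [1,3,6], [1,5,7], [2,3,4], [2,3,8], [2,4,6], [2,5,8], [3,6,8], [4,5,7], [4,6,7], [6,7,8]

Hence C_0 ≅ Z^9, C_1 ≅ Z^27, C_2 ≅ Z^18.

∂_1: C_1 → C_0 is given by ∂[p,q] = [q] − [p]. For instance
  ∂[0,8] = [8] − [0].
As a 9×27 matrix over Z this has rank 8, with invariant factors (1,1,1,1,1,1,1,1).

∂_2: C_2 → C_1 maps a triangle to the signed sum of its edges. For instance
  ∂[1,3,6] = [3,6] − [1,6] + [1,3],
  ∂[0,4,5] = [4,5] − [0,5] + [0,4].
This gives a 27×18 integer matrix of rank 18; reducing to Smith normal form yields diagonal entries (1,1,1,1,1,1,1,1,1,1,1,1,1,1,1,1,1,2).

Now H_k = ker ∂_k / im ∂_{k+1}, so:

  H_0: rank C_0 − rank ∂_1 = 9 − 8 = 1, and the invariant factors of ∂_1 are all 1, so H_0 ≅ Z.
  H_1: rank ker ∂_1 − rank ∂_2 = (27 − 8) − 18 = 1, and ∂_2 has invariant factor 2 > 1, so H_1 ≅ Z ⊕ Z_2.
  H_2: rank ker ∂_2 − rank ∂_3 = (18 − 18) − 0 = 0, and there is no ∂_3, so H_2 ≅ 0.

(K is a triangulation of the Klein bottle.)

H_0 = Z,  H_1 = Z ⊕ Z_2,  H_2 = 0.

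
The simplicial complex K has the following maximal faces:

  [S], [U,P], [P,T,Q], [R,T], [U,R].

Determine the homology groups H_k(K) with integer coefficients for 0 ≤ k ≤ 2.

We work with the vertex ordering P < Q < R < S < T < U. The simplices of K, each written with vertices in increasing order, are:

  0-simplices (6): P, Q, R, S, T, U
  1-simplices (6): PQ, PT, PU, QT, RT, RU
  2-simplices (1): PQT

Hence C_0 ≅ Z^6, C_1 ≅ Z^6, C_2 ≅ Z^1.

∂_1: C_1 → C_0 maps an edge to its endpoints' difference, ∂[p,q] = q − p. For instance
  ∂PQ = Q − P.
As a 6×6 matrix over Z this has rank 4, with invariant factors (1,1,1,1).

∂_2: C_2 → C_1 maps a triangle to the signed sum of its edges. For instance
  ∂PQT = QT − PT + PQ.
As a 6×1 matrix over Z this has rank 1, with invariant factors (1).

Now H_k = ker ∂_k / im ∂_{k+1}, so:

  H_0: rank C_0 − rank ∂_1 = 6 − 4 = 2, and the invariant factors of ∂_1 are all 1, so H_0 ≅ Z^2.
  H_1: rank ker ∂_1 − rank ∂_2 = (6 − 4) − 1 = 1, and the invariant factors of ∂_2 are all 1, so H_1 ≅ Z.
  H_2: rank ker ∂_2 − rank ∂_3 = (1 − 1) − 0 = 0, and there is no ∂_3, so H_2 ≅ 0.

H_0 ≅ Z^2,  H_1 ≅ Z,  H_2 = 0.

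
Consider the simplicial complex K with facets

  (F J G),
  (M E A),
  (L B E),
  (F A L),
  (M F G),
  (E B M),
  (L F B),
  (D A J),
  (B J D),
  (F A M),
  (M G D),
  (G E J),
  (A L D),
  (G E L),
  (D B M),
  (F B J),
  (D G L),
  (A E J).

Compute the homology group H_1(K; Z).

Order the vertices as A < B < D < E < F < G < J < L < M. Listing each simplex with vertices in this order, K has dimension 2 with simplices:

  0-simplices (9): A, B, D, E, F, G, J, L, M
  1-simplices (27): AD, AE, AF, AJ, AL, AM, BD, BE, BF, BJ, BL, BM, DG, DJ, DL, DM, EG, EJ, EL, EM, FG, FJ, FL, FM, GJ, GL, GM
  2-simplices (18): ADJ, ADL, AEJ, AEM, AFL, AFM, BDJ, BDM, BEL, BEM, BFJ, BFL, DGL, DGM, EGJ, EGL, FGJ, FGM

giving chain groups C_0 ≅ Z^9, C_1 ≅ Z^27, C_2 ≅ Z^18.

∂_1: C_1 → C_0 maps an edge to its endpoints' difference, ∂[p,q] = q − p.
The 9×27 boundary matrix has rank 8 and Smith normal form diag(1,1,1,1,1,1,1,1).

∂_2: C_2 → C_1 maps a triangle to the signed sum of its edges. For instance
  ∂ADL = DL − AL + AD,
  ∂BEM = EM − BM + BE.
The resulting 27×18 matrix has rank 17, and its Smith normal form has invariant factors (1,1,1,1,1,1,1,1,1,1,1,1,1,1,1,1,1).

Reading off H_k = ker ∂_k / im ∂_{k+1}:

  H_1: rank ker ∂_1 − rank ∂_2 = (27 − 8) − 17 = 2, and the invariant factors of ∂_2 are all 1, so H_1 = Z^2.

H_1 ≅ Z^2.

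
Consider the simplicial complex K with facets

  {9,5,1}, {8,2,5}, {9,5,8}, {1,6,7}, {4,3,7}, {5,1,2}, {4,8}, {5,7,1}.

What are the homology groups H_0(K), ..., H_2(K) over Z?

H_0 = Z,  H_1 = Z,  H_2 = 0.

K has 9 vertices, 16 edges, 7 triangles.
rank ∂_0 = 0, rank ∂_1 = 8 ⇒ b_0 = 9 − 0 − 8 = 1; all invariant factors of ∂_1 are 1 so no torsion. So H_0 = Z.
rank ∂_1 = 8, rank ∂_2 = 7 ⇒ b_1 = 16 − 8 − 7 = 1; all invariant factors of ∂_2 are 1 so no torsion. So H_1 = Z.
rank ∂_2 = 7, rank ∂_3 = 0 ⇒ b_2 = 7 − 7 − 0 = 0. So H_2 = 0.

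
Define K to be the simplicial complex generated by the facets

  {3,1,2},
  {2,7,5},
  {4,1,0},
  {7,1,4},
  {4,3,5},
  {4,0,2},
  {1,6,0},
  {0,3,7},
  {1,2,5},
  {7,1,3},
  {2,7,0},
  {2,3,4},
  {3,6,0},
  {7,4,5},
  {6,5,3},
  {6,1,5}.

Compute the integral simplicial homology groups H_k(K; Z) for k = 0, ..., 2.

Fix the vertex order 0 < 1 < 2 < 3 < 4 < 5 < 6 < 7 and write every simplex with vertices in increasing order. Then dim K = 2 and the simplices of K are:

  0-simplices (8): [0], [1], [2], [3], [4], [5], [6], [7]
  1-simplices (24): (24 of them)
  2-simplices (16): [0,1,4], [0,1,6], [0,2,4], [0,2,7], [0,3,6], [0,3,7], [1,2,3], [1,2,5], [1,3,7], [1,4,7], [1,5,6], [2,3,4], [2,5,7], [3,4,5], [3,5,6], [4,5,7]

giving chain groups C_0 ≅ Z^8, C_1 ≅ Z^24, C_2 ≅ Z^16.

The boundary map ∂_1: C_1 → C_0 sends each edge [p,q] (with p < q) to q − p. For instance
  ∂[1,5] = [5] − [1].
As a 8×24 matrix over Z this has rank 7, with invariant factors (1,1,1,1,1,1,1).

Boundary ∂_2: C_2 → C_1 acts by ∂[p,q,r] = [q,r] − [p,r] + [p,q]. For instance
  ∂[3,4,5] = [4,5] − [3,5] + [3,4],
  ∂[0,1,4] = [1,4] − [0,4] + [0,1].
The 24×16 boundary matrix has rank 15 and Smith normal form diag(1,1,1,1,1,1,1,1,1,1,1,1,1,1,1).

Computing H_k = (kernel of ∂_k) / (image of ∂_{k+1}):

  H_0: rank C_0 − rank ∂_1 = 8 − 7 = 1, and the invariant factors of ∂_1 are all 1, so H_0 ≅ Z.
  H_1: rank ker ∂_1 − rank ∂_2 = (24 − 7) − 15 = 2, and the invariant factors of ∂_2 are all 1, so H_1 ≅ Z^2.
  H_2: rank ker ∂_2 − rank ∂_3 = (16 − 15) − 0 = 1, and there is no ∂_3, so H_2 ≅ Z.

As a check, the Euler characteristic is 8 − 24 + 16 = 0, which agrees with 1 − 2 + 1 = 0.

H_0 = Z,  H_1 = Z^2,  H_2 = Z.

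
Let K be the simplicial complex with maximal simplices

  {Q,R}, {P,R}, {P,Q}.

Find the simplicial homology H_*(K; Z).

We work with the vertex ordering P < Q < R. The simplices of K, each written with vertices in increasing order, are:

  0-simplices (3): P, Q, R
  1-simplices (3): PQ, PR, QR

so the chain groups are C_0 ≅ Z^3, C_1 ≅ Z^3.

The boundary map ∂_1: C_1 → C_0 sends each edge [p,q] (with p < q) to q − p. For instance
  ∂PR = R − P.
As a 3×3 matrix over Z this has rank 2, with invariant factors (1,1).

Now H_k = ker ∂_k / im ∂_{k+1}, so:

  H_0: rank C_0 − rank ∂_1 = 3 − 2 = 1, and the invariant factors of ∂_1 are all 1, so H_0 ≅ Z.
  H_1: rank ker ∂_1 − rank ∂_2 = (3 − 2) − 0 = 1, and there is no ∂_2, so H_1 ≅ Z.

As a check, the Euler characteristic is 3 − 3 = 0, which agrees with 1 − 1 = 0.

H_0 = Z,  H_1 = Z.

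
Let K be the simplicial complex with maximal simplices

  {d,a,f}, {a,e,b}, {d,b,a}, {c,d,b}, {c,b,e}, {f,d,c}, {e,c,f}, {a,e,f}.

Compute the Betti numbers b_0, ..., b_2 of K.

b_0 = 1, b_1 = 0, b_2 = 1.

Fix the vertex order a < b < c < d < e < f and write every simplex with vertices in increasing order. Then dim K = 2 and the simplices of K are:

  0-simplices (6): a, b, c, d, e, f
  1-simplices (12): ab, ad, ae, af, bc, bd, be, cd, ce, cf, df, ef
  2-simplices (8): abd, abe, adf, aef, bcd, bce, cdf, cef

giving chain groups C_0 ≅ Z^6, C_1 ≅ Z^12, C_2 ≅ Z^8.

The boundary map ∂_1: C_1 → C_0 is given by ∂[p,q] = [q] − [p]. For instance
  ∂ce = e − c.
This gives a 6×12 integer matrix of rank 5; reducing to Smith normal form yields diagonal entries (1,1,1,1,1).

∂_2: C_2 → C_1 maps a triangle to the signed sum of its edges. For instance
  ∂bce = ce − be + bc,
  ∂abd = bd − ad + ab.
This gives a 12×8 integer matrix of rank 7; reducing to Smith normal form yields diagonal entries (1,1,1,1,1,1,1).

Now H_k = ker ∂_k / im ∂_{k+1}, so:

  H_0: rank C_0 − rank ∂_1 = 6 − 5 = 1, and the invariant factors of ∂_1 are all 1, so H_0 ≅ Z.
  H_1: rank ker ∂_1 − rank ∂_2 = (12 − 5) − 7 = 0, and the invariant factors of ∂_2 are all 1, so H_1 ≅ 0.
  H_2: rank ker ∂_2 − rank ∂_3 = (8 − 7) − 0 = 1, and there is no ∂_3, so H_2 ≅ Z.

As a check, the Euler characteristic is 6 − 12 + 8 = 2, which agrees with 1 − 0 + 1 = 2.
(K is a triangulation of the 2-sphere S^2.)

Hence the Betti numbers are b_0 = 1, b_1 = 0, b_2 = 1.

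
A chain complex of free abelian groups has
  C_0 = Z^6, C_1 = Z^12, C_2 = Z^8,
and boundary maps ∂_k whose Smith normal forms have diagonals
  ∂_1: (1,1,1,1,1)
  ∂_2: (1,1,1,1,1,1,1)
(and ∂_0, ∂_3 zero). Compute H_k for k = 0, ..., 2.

H_0: b_0 = 6 − 0 − 5 = 1; torsion from ∂_1 factors > 1: none. So H_0 = Z.
H_1: b_1 = 12 − 5 − 7 = 0; torsion from ∂_2 factors > 1: none. So H_1 = 0.
H_2: b_2 = 8 − 7 − 0 = 1; torsion from ∂_3 factors > 1: none. So H_2 = Z.

H_0 = Z,  H_1 = 0,  H_2 = Z.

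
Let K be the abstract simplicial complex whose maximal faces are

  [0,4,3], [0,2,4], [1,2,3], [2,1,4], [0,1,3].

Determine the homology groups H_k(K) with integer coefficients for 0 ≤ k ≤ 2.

H_0 = Z,  H_1 = Z,  H_2 = 0.

Order the vertices as 0 < 1 < 2 < 3 < 4. Listing each simplex with vertices in this order, K has dimension 2 with simplices:

  0-simplices (5): [0], [1], [2], [3], [4]
  1-simplices (10): [0,1], [0,2], [0,3], [0,4], [1,2], [1,3], [1,4], [2,3], [2,4], [3,4]
  2-simplices (5): [0,1,3], [0,2,4], [0,3,4], [1,2,3], [1,2,4]

giving chain groups C_0 ≅ Z^5, C_1 ≅ Z^10, C_2 ≅ Z^5.

The boundary map ∂_1: C_1 → C_0 is given by ∂[p,q] = [q] − [p].
This gives a 5×10 integer matrix of rank 4; reducing to Smith normal form yields diagonal entries (1,1,1,1).

The boundary map ∂_2: C_2 → C_1 maps a triangle to the signed sum of its edges. For instance
  ∂[1,2,4] = [2,4] − [1,4] + [1,2],
  ∂[0,1,3] = [1,3] − [0,3] + [0,1].
The resulting 10×5 matrix has rank 5, and its Smith normal form has invariant factors (1,1,1,1,1).

Reading off H_k = ker ∂_k / im ∂_{k+1}:

  H_0: rank C_0 − rank ∂_1 = 5 − 4 = 1, and the invariant factors of ∂_1 are all 1, so H_0 ≅ Z.
  H_1: rank ker ∂_1 − rank ∂_2 = (10 − 4) − 5 = 1, and the invariant factors of ∂_2 are all 1, so H_1 ≅ Z.
  H_2: rank ker ∂_2 − rank ∂_3 = (5 − 5) − 0 = 0, and there is no ∂_3, so H_2 ≅ 0.

As a check, the Euler characteristic is 5 − 10 + 5 = 0, which agrees with 1 − 1 + 0 = 0.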